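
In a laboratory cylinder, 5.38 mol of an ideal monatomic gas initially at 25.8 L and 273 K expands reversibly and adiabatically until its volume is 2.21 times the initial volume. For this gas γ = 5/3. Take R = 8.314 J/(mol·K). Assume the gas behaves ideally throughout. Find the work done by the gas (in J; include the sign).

P₁ = nRT₁/V₁ = 5.38×8.314×273/25.8 = 473 kPa.
Adiabatic: TV^(γ−1) = const ⇒ T₂ = 273×(0.452)^0.667 = 161 K; PV^γ = const ⇒ P₂ = 126 kPa.
ΔU = nCvΔT = 5.38×12.5×(161−273) = -7520 J.
Q = 0 for an adiabatic process, so W = −ΔU = 7520 J.

7520 J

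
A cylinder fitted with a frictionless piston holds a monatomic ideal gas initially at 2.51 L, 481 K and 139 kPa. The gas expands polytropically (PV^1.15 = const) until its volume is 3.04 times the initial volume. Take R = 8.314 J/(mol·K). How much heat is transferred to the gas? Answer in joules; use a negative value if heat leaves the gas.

n = P₁V₁/(RT₁) = 139×2.51/(8.314×481) = 0.0872 mol.
Polytropic n=1.15: T₂ = T₁(V₁/V₂)^(n−1) = 481×(0.329)^0.15 = 407 K; P₂ = P₁(V₁/V₂)^n = 38.7 kPa.
W = (P₁V₁−P₂V₂)/(n−1) = (139×2.51−38.7×7.63)/0.15 = 357 J.
ΔU = nCvΔT = 0.0872×12.5×(407−481) = -80.4 J.
Q = ΔU + W = 277 J.

277 J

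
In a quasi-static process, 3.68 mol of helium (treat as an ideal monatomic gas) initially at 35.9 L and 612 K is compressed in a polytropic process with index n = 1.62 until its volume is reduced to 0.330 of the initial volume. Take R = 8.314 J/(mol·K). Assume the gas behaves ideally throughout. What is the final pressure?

P₁ = nRT₁/V₁ = 3.68×8.314×612/35.9 = 522 kPa.
Polytropic n=1.62: T₂ = T₁(V₁/V₂)^(n−1) = 612×(3.03)^0.62 = 1220 K; P₂ = P₁(V₁/V₂)^n = 3140 kPa.

3140 kPa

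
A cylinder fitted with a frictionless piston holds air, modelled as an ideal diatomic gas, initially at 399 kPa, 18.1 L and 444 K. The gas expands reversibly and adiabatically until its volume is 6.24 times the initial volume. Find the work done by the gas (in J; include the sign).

n = P₁V₁/(RT₁) = 399×18.1/(8.314×444) = 1.96 mol.
Adiabatic: TV^(γ−1) = const ⇒ T₂ = 444×(0.160)^0.400 = 213 K; PV^γ = const ⇒ P₂ = 30.7 kPa.
ΔU = nCvΔT = 1.96×20.8×(213−444) = -9370 J.
Q = 0 for an adiabatic process, so W = −ΔU = 9370 J.

9370 J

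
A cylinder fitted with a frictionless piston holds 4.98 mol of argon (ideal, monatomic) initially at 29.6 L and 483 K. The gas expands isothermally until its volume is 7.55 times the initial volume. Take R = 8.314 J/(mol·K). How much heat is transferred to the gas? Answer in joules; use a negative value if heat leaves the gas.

40400 J

P₁ = nRT₁/V₁ = 4.98×8.314×483/29.6 = 676 kPa.
Isothermal: T stays 483 K; PV = const ⇒ V₂ = 223 L, P₂ = 89.5 kPa.
ΔU = 0 (ideal gas, T constant).
W = nRT ln(V₂/V₁) = 4.98×8.314×483×ln(7.55) = 40400 J.
Q = ΔU + W = 40400 J.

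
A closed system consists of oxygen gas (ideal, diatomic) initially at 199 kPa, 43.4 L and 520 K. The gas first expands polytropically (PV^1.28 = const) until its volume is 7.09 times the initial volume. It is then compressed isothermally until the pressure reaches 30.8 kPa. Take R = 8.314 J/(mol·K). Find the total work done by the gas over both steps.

n = P₁V₁/(RT₁) = 199×43.4/(8.314×520) = 2.00 mol.
Step 1 — Polytropic n=1.28: T₂ = T₁(V₁/V₂)^(n−1) = 520×(0.141)^0.28 = 300 K; P₂ = P₁(V₁/V₂)^n = 16.2 kPa.
W = (P₁V₁−P₂V₂)/(n−1) = (199×43.4−16.2×308)/0.28 = 13000 J.
ΔU = nCvΔT = 2.00×20.8×(300−520) = -9110 J.
Q = ΔU + W = 3910 J.
State after step 1: P = 16.2 kPa, V = 308 L, T = 300 K.
Step 2 — Isothermal: T stays 300 K; PV = const ⇒ V₂ = 162 L, P₂ = 30.8 kPa.
ΔU = 0 (ideal gas, T constant).
W = nRT ln(V₂/V₁) = 2.00×8.314×300×ln(0.527) = -3200 J.
Q = ΔU + W = -3200 J.
Net over both steps: W = 9820 J, Q = 706 J, ΔU = -9110 J.

9820 J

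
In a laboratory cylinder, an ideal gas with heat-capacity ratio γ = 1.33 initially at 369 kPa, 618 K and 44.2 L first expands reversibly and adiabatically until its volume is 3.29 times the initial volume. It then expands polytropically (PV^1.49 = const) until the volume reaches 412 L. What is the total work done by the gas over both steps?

n = P₁V₁/(RT₁) = 369×44.2/(8.314×618) = 3.17 mol.
Step 1 — Adiabatic: TV^(γ−1) = const ⇒ T₂ = 618×(0.304)^0.330 = 417 K; PV^γ = const ⇒ P₂ = 75.7 kPa.
ΔU = nCvΔT = 3.17×25.2×(417−618) = -16100 J.
Q = 0 for an adiabatic process, so W = −ΔU = 16100 J.
State after step 1: P = 75.7 kPa, V = 145 L, T = 417 K.
Step 2 — Polytropic n=1.49: T₂ = T₁(V₁/V₂)^(n−1) = 417×(0.353)^0.49 = 250 K; P₂ = P₁(V₁/V₂)^n = 16.0 kPa.
W = (P₁V₁−P₂V₂)/(n−1) = (75.7×145−16.0×412)/0.49 = 8980 J.
ΔU = nCvΔT = 3.17×25.2×(250−417) = -13300 J.
Q = ΔU + W = -4350 J.
Net over both steps: W = 25000 J, Q = -4350 J, ΔU = -29400 J.

25000 J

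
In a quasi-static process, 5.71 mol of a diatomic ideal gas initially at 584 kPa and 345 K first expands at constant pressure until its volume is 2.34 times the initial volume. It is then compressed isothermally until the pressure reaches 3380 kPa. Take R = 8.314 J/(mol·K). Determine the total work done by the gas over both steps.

V₁ = nRT₁/P₁ = 5.71×8.314×345/584 = 28.0 L.
Step 1 — Isobaric: P stays 584 kPa; V/T = const ⇒ T₂ = 807 K, V₂ = 65.6 L.
W = PΔV = 584×(65.6−28.0) kPa·L = 21900 J.
ΔU = nCvΔT = 5.71×20.8×(807−345) = 54900 J.
Q = ΔU + W = nCpΔT = 76800 J.
State after step 1: P = 584 kPa, V = 65.6 L, T = 807 K.
Step 2 — Isothermal: T stays 807 K; PV = const ⇒ V₂ = 11.3 L, P₂ = 3380 kPa.
ΔU = 0 (ideal gas, T constant).
W = nRT ln(V₂/V₁) = 5.71×8.314×807×ln(0.173) = -67300 J.
Q = ΔU + W = -67300 J.
Net over both steps: W = -45300 J, Q = 9530 J, ΔU = 54900 J.

-45300 J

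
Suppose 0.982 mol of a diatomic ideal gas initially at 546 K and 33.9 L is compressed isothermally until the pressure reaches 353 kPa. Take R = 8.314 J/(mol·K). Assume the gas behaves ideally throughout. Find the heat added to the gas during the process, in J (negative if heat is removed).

P₁ = nRT₁/V₁ = 0.982×8.314×546/33.9 = 131 kPa.
Isothermal: T stays 546 K; PV = const ⇒ V₂ = 12.6 L, P₂ = 353 kPa.
ΔU = 0 (ideal gas, T constant).
W = nRT ln(V₂/V₁) = 0.982×8.314×546×ln(0.373) = -4400 J.
Q = ΔU + W = -4400 J.

-4400 J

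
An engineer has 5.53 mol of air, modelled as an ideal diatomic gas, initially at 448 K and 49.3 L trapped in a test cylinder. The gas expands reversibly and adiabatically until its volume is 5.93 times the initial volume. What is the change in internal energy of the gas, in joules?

-26200 J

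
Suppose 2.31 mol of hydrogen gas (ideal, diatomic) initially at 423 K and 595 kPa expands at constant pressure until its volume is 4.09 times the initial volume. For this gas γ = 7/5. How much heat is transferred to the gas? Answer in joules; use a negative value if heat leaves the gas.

V₁ = nRT₁/P₁ = 2.31×8.314×423/595 = 13.7 L.
Isobaric: P stays 595 kPa; V/T = const ⇒ T₂ = 1730 K, V₂ = 55.8 L.
W = PΔV = 595×(55.8−13.7) kPa·L = 25100 J.
ΔU = nCvΔT = 2.31×20.8×(1730−423) = 62800 J.
Q = ΔU + W = nCpΔT = 87900 J.

87900 J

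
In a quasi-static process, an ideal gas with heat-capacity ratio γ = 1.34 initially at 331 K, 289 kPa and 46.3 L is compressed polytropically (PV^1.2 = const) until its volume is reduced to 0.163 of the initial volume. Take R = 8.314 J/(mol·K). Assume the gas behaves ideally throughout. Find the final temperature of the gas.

476 K

Polytropic n=1.2: T₂ = T₁(V₁/V₂)^(n−1) = 331×(6.13)^0.20 = 476 K; P₂ = P₁(V₁/V₂)^n = 2550 kPa.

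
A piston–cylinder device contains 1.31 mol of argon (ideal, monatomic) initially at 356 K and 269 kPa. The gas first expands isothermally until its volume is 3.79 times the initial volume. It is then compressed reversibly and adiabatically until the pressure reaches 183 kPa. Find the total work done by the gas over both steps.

2490 J

V₁ = nRT₁/P₁ = 1.31×8.314×356/269 = 14.4 L.
Step 1 — Isothermal: T stays 356 K; PV = const ⇒ V₂ = 54.6 L, P₂ = 71.0 kPa.
ΔU = 0 (ideal gas, T constant).
W = nRT ln(V₂/V₁) = 1.31×8.314×356×ln(3.79) = 5170 J.
Q = ΔU + W = 5170 J.
State after step 1: P = 71.0 kPa, V = 54.6 L, T = 356 K.
Step 2 — Adiabatic: T₂/T₁ = (P₂/P₁)^((γ−1)/γ) ⇒ T₂ = 356×(2.58)^0.400 = 520 K; V₂ = 30.9 L.
ΔU = nCvΔT = 1.31×12.5×(520−356) = 2680 J.
Q = 0 for an adiabatic process, so W = −ΔU = -2680 J.
Net over both steps: W = 2490 J, Q = 5170 J, ΔU = 2680 J.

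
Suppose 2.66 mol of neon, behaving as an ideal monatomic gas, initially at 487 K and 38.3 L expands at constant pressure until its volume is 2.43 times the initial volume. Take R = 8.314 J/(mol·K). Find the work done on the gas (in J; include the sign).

-15400 J

P₁ = nRT₁/V₁ = 2.66×8.314×487/38.3 = 281 kPa.
Isobaric: P stays 281 kPa; V/T = const ⇒ T₂ = 1180 K, V₂ = 93.1 L.
W = PΔV = 281×(93.1−38.3) kPa·L = 15400 J.
Work done on the gas = −W_by = -15400 J.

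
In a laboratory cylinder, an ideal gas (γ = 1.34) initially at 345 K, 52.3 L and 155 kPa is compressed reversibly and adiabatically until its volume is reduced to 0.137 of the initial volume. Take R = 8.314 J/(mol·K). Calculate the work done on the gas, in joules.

23000 J

n = P₁V₁/(RT₁) = 155×52.3/(8.314×345) = 2.83 mol.
Adiabatic: TV^(γ−1) = const ⇒ T₂ = 345×(7.30)^0.340 = 678 K; PV^γ = const ⇒ P₂ = 2220 kPa.
ΔU = nCvΔT = 2.83×24.5×(678−345) = 23000 J.
Q = 0 for an adiabatic process, so W = −ΔU = -23000 J.
Work done on the gas = −W_by = 23000 J.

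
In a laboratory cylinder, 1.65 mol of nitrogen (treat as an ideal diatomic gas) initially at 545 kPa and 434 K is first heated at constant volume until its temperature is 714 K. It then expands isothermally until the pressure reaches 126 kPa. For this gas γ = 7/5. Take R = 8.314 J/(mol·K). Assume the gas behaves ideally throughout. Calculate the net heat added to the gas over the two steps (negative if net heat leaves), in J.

28800 J

V₁ = nRT₁/P₁ = 1.65×8.314×434/545 = 10.9 L.
Step 1 — Isochoric: V stays 10.9 L; P/T = const ⇒ T₂ = 714 K, P₂ = 897 kPa.
W = 0 (no volume change).
ΔU = nCvΔT = 1.65×20.8×(714−434) = 9600 J.
Q = ΔU = 9600 J.
State after step 1: P = 897 kPa, V = 10.9 L, T = 714 K.
Step 2 — Isothermal: T stays 714 K; PV = const ⇒ V₂ = 77.7 L, P₂ = 126 kPa.
ΔU = 0 (ideal gas, T constant).
W = nRT ln(V₂/V₁) = 1.65×8.314×714×ln(7.12) = 19200 J.
Q = ΔU + W = 19200 J.
Net over both steps: W = 19200 J, Q = 28800 J, ΔU = 9600 J.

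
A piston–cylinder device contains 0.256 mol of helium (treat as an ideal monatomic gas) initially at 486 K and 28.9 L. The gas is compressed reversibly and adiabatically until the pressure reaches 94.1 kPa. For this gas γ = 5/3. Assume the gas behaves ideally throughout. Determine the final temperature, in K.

P₁ = nRT₁/V₁ = 0.256×8.314×486/28.9 = 35.8 kPa.
Adiabatic: T₂/T₁ = (P₂/P₁)^((γ−1)/γ) ⇒ T₂ = 486×(2.63)^0.400 = 715 K; V₂ = 16.2 L.

715 K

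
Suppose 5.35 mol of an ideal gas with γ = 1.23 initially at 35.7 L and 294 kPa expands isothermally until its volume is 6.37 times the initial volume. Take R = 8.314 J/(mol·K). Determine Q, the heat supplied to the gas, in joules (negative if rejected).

T₁ = P₁V₁/(nR) = 294×35.7/(5.35×8.314) = 236 K.
Isothermal: T stays 236 K; PV = const ⇒ V₂ = 227 L, P₂ = 46.2 kPa.
ΔU = 0 (ideal gas, T constant).
W = nRT ln(V₂/V₁) = 5.35×8.314×236×ln(6.37) = 19400 J.
Q = ΔU + W = 19400 J.

19400 J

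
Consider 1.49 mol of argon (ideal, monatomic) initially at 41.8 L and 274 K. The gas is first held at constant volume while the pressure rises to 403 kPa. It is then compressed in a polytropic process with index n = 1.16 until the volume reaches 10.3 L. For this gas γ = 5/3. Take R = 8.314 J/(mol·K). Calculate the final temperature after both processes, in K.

P₁ = nRT₁/V₁ = 1.49×8.314×274/41.8 = 81.2 kPa.
Step 1 — Isochoric: V stays 41.8 L; P/T = const ⇒ T₂ = 1360 K, P₂ = 403 kPa.
W = 0 (no volume change).
ΔU = nCvΔT = 1.49×12.5×(1360−274) = 20200 J.
Q = ΔU = 20200 J.
State after step 1: P = 403 kPa, V = 41.8 L, T = 1360 K.
Step 2 — Polytropic n=1.16: T₂ = T₁(V₁/V₂)^(n−1) = 1360×(4.06)^0.16 = 1700 K; P₂ = P₁(V₁/V₂)^n = 2050 kPa.
W = (P₁V₁−P₂V₂)/(n−1) = (403×41.8−2050×10.3)/0.16 = -26400 J.
ΔU = nCvΔT = 1.49×12.5×(1700−1360) = 6350 J.
Q = ΔU + W = -20100 J.
Net over both steps: W = -26400 J, Q = 75.0 J, ΔU = 26500 J.

1700 K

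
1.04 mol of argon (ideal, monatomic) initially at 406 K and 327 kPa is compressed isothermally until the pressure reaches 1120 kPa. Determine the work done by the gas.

-4320 J

V₁ = nRT₁/P₁ = 1.04×8.314×406/327 = 10.7 L.
Isothermal: T stays 406 K; PV = const ⇒ V₂ = 3.13 L, P₂ = 1120 kPa.
W = nRT ln(V₂/V₁) = 1.04×8.314×406×ln(0.292) = -4320 J.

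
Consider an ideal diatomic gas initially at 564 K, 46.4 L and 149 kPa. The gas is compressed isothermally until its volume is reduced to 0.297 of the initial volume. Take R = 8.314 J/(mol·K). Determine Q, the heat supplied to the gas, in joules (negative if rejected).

n = P₁V₁/(RT₁) = 149×46.4/(8.314×564) = 1.47 mol.
Isothermal: T stays 564 K; PV = const ⇒ V₂ = 13.8 L, P₂ = 502 kPa.
ΔU = 0 (ideal gas, T constant).
W = nRT ln(V₂/V₁) = 1.47×8.314×564×ln(0.297) = -8390 J.
Q = ΔU + W = -8390 J.

-8390 J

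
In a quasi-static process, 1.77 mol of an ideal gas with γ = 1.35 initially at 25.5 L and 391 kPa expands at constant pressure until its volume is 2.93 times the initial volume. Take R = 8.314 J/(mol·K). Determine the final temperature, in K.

1990 K

T₁ = P₁V₁/(nR) = 391×25.5/(1.77×8.314) = 678 K.
Isobaric: P stays 391 kPa; V/T = const ⇒ T₂ = 1990 K, V₂ = 74.7 L.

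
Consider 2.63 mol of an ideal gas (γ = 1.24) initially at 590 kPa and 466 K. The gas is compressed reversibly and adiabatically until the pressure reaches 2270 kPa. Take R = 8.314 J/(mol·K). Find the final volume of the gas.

5.83 L

V₁ = nRT₁/P₁ = 2.63×8.314×466/590 = 17.3 L.
Adiabatic: T₂/T₁ = (P₂/P₁)^((γ−1)/γ) ⇒ T₂ = 466×(3.85)^0.194 = 605 K; V₂ = 5.83 L.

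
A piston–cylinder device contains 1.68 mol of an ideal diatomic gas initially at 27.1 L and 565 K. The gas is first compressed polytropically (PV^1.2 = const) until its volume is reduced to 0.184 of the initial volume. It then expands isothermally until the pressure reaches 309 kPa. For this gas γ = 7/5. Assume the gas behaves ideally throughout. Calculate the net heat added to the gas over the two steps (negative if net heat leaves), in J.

P₁ = nRT₁/V₁ = 1.68×8.314×565/27.1 = 291 kPa.
Step 1 — Polytropic n=1.2: T₂ = T₁(V₁/V₂)^(n−1) = 565×(5.43)^0.20 = 793 K; P₂ = P₁(V₁/V₂)^n = 2220 kPa.
W = (P₁V₁−P₂V₂)/(n−1) = (291×27.1−2220×4.99)/0.20 = -15900 J.
ΔU = nCvΔT = 1.68×20.8×(793−565) = 7950 J.
Q = ΔU + W = -7950 J.
State after step 1: P = 2220 kPa, V = 4.99 L, T = 793 K.
Step 2 — Isothermal: T stays 793 K; PV = const ⇒ V₂ = 35.8 L, P₂ = 309 kPa.
ΔU = 0 (ideal gas, T constant).
W = nRT ln(V₂/V₁) = 1.68×8.314×793×ln(7.19) = 21800 J.
Q = ΔU + W = 21800 J.
Net over both steps: W = 5930 J, Q = 13900 J, ΔU = 7950 J.

13900 J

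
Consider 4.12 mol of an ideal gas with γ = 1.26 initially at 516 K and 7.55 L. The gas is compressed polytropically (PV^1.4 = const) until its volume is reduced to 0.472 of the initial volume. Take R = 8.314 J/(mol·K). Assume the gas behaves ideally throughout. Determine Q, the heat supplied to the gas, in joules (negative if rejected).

P₁ = nRT₁/V₁ = 4.12×8.314×516/7.55 = 2340 kPa.
Polytropic n=1.4: T₂ = T₁(V₁/V₂)^(n−1) = 516×(2.12)^0.40 = 697 K; P₂ = P₁(V₁/V₂)^n = 6700 kPa.
W = (P₁V₁−P₂V₂)/(n−1) = (2340×7.55−6700×3.56)/0.40 = -15500 J.
ΔU = nCvΔT = 4.12×32.0×(697−516) = 23800 J.
Q = ΔU + W = 8330 J.

8330 J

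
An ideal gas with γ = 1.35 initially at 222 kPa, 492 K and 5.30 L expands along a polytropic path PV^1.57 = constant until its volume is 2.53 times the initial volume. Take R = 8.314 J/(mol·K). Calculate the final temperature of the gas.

Polytropic n=1.57: T₂ = T₁(V₁/V₂)^(n−1) = 492×(0.395)^0.57 = 290 K; P₂ = P₁(V₁/V₂)^n = 51.7 kPa.

290 K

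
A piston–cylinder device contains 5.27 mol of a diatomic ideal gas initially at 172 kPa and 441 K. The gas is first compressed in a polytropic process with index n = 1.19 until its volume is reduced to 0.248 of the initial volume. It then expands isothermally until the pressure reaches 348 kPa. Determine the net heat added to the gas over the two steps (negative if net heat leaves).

7840 J

V₁ = nRT₁/P₁ = 5.27×8.314×441/172 = 112 L.
Step 1 — Polytropic n=1.19: T₂ = T₁(V₁/V₂)^(n−1) = 441×(4.03)^0.19 = 575 K; P₂ = P₁(V₁/V₂)^n = 904 kPa.
W = (P₁V₁−P₂V₂)/(n−1) = (172×112−904×27.9)/0.19 = -30800 J.
ΔU = nCvΔT = 5.27×20.8×(575−441) = 14700 J.
Q = ΔU + W = -16200 J.
State after step 1: P = 904 kPa, V = 27.9 L, T = 575 K.
Step 2 — Isothermal: T stays 575 K; PV = const ⇒ V₂ = 72.4 L, P₂ = 348 kPa.
ΔU = 0 (ideal gas, T constant).
W = nRT ln(V₂/V₁) = 5.27×8.314×575×ln(2.60) = 24000 J.
Q = ΔU + W = 24000 J.
Net over both steps: W = -6810 J, Q = 7840 J, ΔU = 14700 J.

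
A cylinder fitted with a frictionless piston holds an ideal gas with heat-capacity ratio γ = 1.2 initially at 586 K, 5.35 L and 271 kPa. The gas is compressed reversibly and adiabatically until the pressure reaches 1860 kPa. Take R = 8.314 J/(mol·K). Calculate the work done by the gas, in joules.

-2740 J

n = P₁V₁/(RT₁) = 271×5.35/(8.314×586) = 0.298 mol.
Adiabatic: T₂/T₁ = (P₂/P₁)^((γ−1)/γ) ⇒ T₂ = 586×(6.86)^0.167 = 808 K; V₂ = 1.07 L.
ΔU = nCvΔT = 0.298×41.6×(808−586) = 2740 J.
Q = 0 for an adiabatic process, so W = −ΔU = -2740 J.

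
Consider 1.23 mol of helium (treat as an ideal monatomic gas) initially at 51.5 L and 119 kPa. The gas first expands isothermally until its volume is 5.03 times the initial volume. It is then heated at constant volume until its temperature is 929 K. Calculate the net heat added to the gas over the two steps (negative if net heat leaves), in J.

15000 J

T₁ = P₁V₁/(nR) = 119×51.5/(1.23×8.314) = 599 K.
Step 1 — Isothermal: T stays 599 K; PV = const ⇒ V₂ = 259 L, P₂ = 23.7 kPa.
ΔU = 0 (ideal gas, T constant).
W = nRT ln(V₂/V₁) = 1.23×8.314×599×ln(5.03) = 9900 J.
Q = ΔU + W = 9900 J.
State after step 1: P = 23.7 kPa, V = 259 L, T = 599 K.
Step 2 — Isochoric: V stays 259 L; P/T = const ⇒ T₂ = 929 K, P₂ = 36.7 kPa.
W = 0 (no volume change).
ΔU = nCvΔT = 1.23×12.5×(929−599) = 5060 J.
Q = ΔU = 5060 J.
Net over both steps: W = 9900 J, Q = 15000 J, ΔU = 5060 J.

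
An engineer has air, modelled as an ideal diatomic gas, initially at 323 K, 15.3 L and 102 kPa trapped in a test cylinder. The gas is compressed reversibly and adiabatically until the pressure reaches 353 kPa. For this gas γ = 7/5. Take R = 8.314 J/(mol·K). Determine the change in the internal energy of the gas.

1660 J

n = P₁V₁/(RT₁) = 102×15.3/(8.314×323) = 0.581 mol.
Adiabatic: T₂/T₁ = (P₂/P₁)^((γ−1)/γ) ⇒ T₂ = 323×(3.46)^0.286 = 461 K; V₂ = 6.30 L.
For an ideal gas ΔU = nCvΔT with Cv = (5/2)R = 20.8 J/(mol·K).
ΔU = 0.581×20.8×(461−323) = 1660 J.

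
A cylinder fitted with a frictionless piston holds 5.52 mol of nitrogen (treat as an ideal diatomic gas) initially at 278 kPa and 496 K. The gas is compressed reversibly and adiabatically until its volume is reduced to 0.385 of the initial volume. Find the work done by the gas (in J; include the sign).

-26500 J

V₁ = nRT₁/P₁ = 5.52×8.314×496/278 = 81.9 L.
Adiabatic: TV^(γ−1) = const ⇒ T₂ = 496×(2.60)^0.400 = 727 K; PV^γ = const ⇒ P₂ = 1060 kPa.
ΔU = nCvΔT = 5.52×20.8×(727−496) = 26500 J.
Q = 0 for an adiabatic process, so W = −ΔU = -26500 J.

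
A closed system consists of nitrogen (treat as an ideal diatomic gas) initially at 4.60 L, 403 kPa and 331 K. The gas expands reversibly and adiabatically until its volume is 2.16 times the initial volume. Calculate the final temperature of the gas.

Adiabatic: TV^(γ−1) = const ⇒ T₂ = 331×(0.463)^0.400 = 243 K; PV^γ = const ⇒ P₂ = 137 kPa.

243 K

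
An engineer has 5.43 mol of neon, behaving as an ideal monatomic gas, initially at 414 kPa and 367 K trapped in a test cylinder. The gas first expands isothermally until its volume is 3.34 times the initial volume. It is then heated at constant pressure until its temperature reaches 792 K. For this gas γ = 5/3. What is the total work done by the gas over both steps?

39200 J

V₁ = nRT₁/P₁ = 5.43×8.314×367/414 = 40.0 L.
Step 1 — Isothermal: T stays 367 K; PV = const ⇒ V₂ = 134 L, P₂ = 124 kPa.
ΔU = 0 (ideal gas, T constant).
W = nRT ln(V₂/V₁) = 5.43×8.314×367×ln(3.34) = 20000 J.
Q = ΔU + W = 20000 J.
State after step 1: P = 124 kPa, V = 134 L, T = 367 K.
Step 2 — Isobaric: P stays 124 kPa; V/T = const ⇒ T₂ = 792 K, V₂ = 288 L.
W = PΔV = 124×(288−134) kPa·L = 19200 J.
ΔU = nCvΔT = 5.43×12.5×(792−367) = 28800 J.
Q = ΔU + W = nCpΔT = 48000 J.
Net over both steps: W = 39200 J, Q = 67900 J, ΔU = 28800 J.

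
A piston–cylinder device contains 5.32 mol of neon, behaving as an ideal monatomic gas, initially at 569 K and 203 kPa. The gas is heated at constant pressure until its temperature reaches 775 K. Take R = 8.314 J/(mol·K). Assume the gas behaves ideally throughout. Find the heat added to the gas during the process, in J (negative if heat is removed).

V₁ = nRT₁/P₁ = 5.32×8.314×569/203 = 124 L.
Isobaric: P stays 203 kPa; V/T = const ⇒ T₂ = 775 K, V₂ = 169 L.
W = PΔV = 203×(169−124) kPa·L = 9110 J.
ΔU = nCvΔT = 5.32×12.5×(775−569) = 13700 J.
Q = ΔU + W = nCpΔT = 22800 J.

22800 J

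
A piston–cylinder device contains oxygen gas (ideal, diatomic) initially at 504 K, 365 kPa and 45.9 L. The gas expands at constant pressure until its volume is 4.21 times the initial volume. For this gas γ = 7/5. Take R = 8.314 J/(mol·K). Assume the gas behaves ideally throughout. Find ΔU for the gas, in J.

134000 J

n = P₁V₁/(RT₁) = 365×45.9/(8.314×504) = 4.00 mol.
Isobaric: P stays 365 kPa; V/T = const ⇒ T₂ = 2120 K, V₂ = 193 L.
For an ideal gas ΔU = nCvΔT with Cv = (5/2)R = 20.8 J/(mol·K).
ΔU = 4.00×20.8×(2120−504) = 134000 J.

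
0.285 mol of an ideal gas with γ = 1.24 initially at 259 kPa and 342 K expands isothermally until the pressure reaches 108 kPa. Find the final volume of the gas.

7.50 L

V₁ = nRT₁/P₁ = 0.285×8.314×342/259 = 3.13 L.
Isothermal: T stays 342 K; PV = const ⇒ V₂ = 7.50 L, P₂ = 108 kPa.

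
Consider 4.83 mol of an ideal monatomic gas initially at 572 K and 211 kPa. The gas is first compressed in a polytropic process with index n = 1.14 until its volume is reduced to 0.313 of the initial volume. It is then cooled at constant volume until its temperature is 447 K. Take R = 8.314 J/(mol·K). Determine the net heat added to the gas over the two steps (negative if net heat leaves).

V₁ = nRT₁/P₁ = 4.83×8.314×572/211 = 109 L.
Step 1 — Polytropic n=1.14: T₂ = T₁(V₁/V₂)^(n−1) = 572×(3.19)^0.14 = 673 K; P₂ = P₁(V₁/V₂)^n = 793 kPa.
W = (P₁V₁−P₂V₂)/(n−1) = (211×109−793×34.1)/0.14 = -29000 J.
ΔU = nCvΔT = 4.83×12.5×(673−572) = 6080 J.
Q = ΔU + W = -22900 J.
State after step 1: P = 793 kPa, V = 34.1 L, T = 673 K.
Step 2 — Isochoric: V stays 34.1 L; P/T = const ⇒ T₂ = 447 K, P₂ = 527 kPa.
W = 0 (no volume change).
ΔU = nCvΔT = 4.83×12.5×(447−673) = -13600 J.
Q = ΔU = -13600 J.
Net over both steps: W = -29000 J, Q = -36500 J, ΔU = -7530 J.

-36500 J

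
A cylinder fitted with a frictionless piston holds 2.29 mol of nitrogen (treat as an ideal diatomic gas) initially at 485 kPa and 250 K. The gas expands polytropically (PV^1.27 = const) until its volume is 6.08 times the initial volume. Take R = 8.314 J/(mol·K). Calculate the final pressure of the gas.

49.0 kPa

V₁ = nRT₁/P₁ = 2.29×8.314×250/485 = 9.81 L.
Polytropic n=1.27: T₂ = T₁(V₁/V₂)^(n−1) = 250×(0.164)^0.27 = 154 K; P₂ = P₁(V₁/V₂)^n = 49.0 kPa.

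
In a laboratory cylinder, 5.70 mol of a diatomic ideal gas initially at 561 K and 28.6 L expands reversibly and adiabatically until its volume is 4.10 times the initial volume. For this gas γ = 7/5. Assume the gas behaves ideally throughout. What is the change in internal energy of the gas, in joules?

P₁ = nRT₁/V₁ = 5.70×8.314×561/28.6 = 930 kPa.
Adiabatic: TV^(γ−1) = const ⇒ T₂ = 561×(0.244)^0.400 = 319 K; PV^γ = const ⇒ P₂ = 129 kPa.
For an ideal gas ΔU = nCvΔT with Cv = (5/2)R = 20.8 J/(mol·K).
ΔU = 5.70×20.8×(319−561) = -28700 J.

-28700 J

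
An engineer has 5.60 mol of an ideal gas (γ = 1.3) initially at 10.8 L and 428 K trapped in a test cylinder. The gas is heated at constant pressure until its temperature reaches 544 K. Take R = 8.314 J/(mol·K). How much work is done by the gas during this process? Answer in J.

5400 J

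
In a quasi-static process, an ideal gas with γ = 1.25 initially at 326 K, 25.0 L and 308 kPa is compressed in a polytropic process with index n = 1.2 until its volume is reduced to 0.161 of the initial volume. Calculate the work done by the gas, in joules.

-17000 J

n = P₁V₁/(RT₁) = 308×25.0/(8.314×326) = 2.84 mol.
Polytropic n=1.2: T₂ = T₁(V₁/V₂)^(n−1) = 326×(6.21)^0.20 = 470 K; P₂ = P₁(V₁/V₂)^n = 2760 kPa.
W = (P₁V₁−P₂V₂)/(n−1) = (308×25.0−2760×4.03)/0.20 = -17000 J.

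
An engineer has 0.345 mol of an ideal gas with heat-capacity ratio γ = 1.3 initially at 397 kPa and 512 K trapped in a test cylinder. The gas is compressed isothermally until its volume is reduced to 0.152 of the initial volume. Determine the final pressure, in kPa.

2610 kPa

V₁ = nRT₁/P₁ = 0.345×8.314×512/397 = 3.70 L.
Isothermal: T stays 512 K; PV = const ⇒ V₂ = 0.562 L, P₂ = 2610 kPa.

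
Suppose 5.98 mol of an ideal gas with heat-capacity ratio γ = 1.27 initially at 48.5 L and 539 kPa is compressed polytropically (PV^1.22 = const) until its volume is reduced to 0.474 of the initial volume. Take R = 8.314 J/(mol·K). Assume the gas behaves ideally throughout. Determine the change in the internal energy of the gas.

17300 J

T₁ = P₁V₁/(nR) = 539×48.5/(5.98×8.314) = 526 K.
Polytropic n=1.22: T₂ = T₁(V₁/V₂)^(n−1) = 526×(2.11)^0.22 = 620 K; P₂ = P₁(V₁/V₂)^n = 1340 kPa.
For an ideal gas ΔU = nCvΔT with Cv = R/(γ−1) = 30.8 J/(mol·K).
ΔU = 5.98×30.8×(620−526) = 17300 J.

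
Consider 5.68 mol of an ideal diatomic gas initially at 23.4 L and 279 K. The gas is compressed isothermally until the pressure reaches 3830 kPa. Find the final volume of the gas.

P₁ = nRT₁/V₁ = 5.68×8.314×279/23.4 = 563 kPa.
Isothermal: T stays 279 K; PV = const ⇒ V₂ = 3.44 L, P₂ = 3830 kPa.

3.44 L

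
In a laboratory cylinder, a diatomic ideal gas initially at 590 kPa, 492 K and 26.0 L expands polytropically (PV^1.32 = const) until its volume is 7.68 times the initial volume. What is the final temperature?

Polytropic n=1.32: T₂ = T₁(V₁/V₂)^(n−1) = 492×(0.130)^0.32 = 256 K; P₂ = P₁(V₁/V₂)^n = 40.0 kPa.

256 K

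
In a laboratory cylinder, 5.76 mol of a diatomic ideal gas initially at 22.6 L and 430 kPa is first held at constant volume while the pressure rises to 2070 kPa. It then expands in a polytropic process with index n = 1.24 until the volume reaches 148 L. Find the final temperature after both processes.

622 K

T₁ = P₁V₁/(nR) = 430×22.6/(5.76×8.314) = 203 K.
Step 1 — Isochoric: V stays 22.6 L; P/T = const ⇒ T₂ = 977 K, P₂ = 2070 kPa.
W = 0 (no volume change).
ΔU = nCvΔT = 5.76×20.8×(977−203) = 92700 J.
Q = ΔU = 92700 J.
State after step 1: P = 2070 kPa, V = 22.6 L, T = 977 K.
Step 2 — Polytropic n=1.24: T₂ = T₁(V₁/V₂)^(n−1) = 977×(0.153)^0.24 = 622 K; P₂ = P₁(V₁/V₂)^n = 201 kPa.
W = (P₁V₁−P₂V₂)/(n−1) = (2070×22.6−201×148)/0.24 = 70800 J.
ΔU = nCvΔT = 5.76×20.8×(622−977) = -42500 J.
Q = ΔU + W = 28300 J.
Net over both steps: W = 70800 J, Q = 121000 J, ΔU = 50200 J.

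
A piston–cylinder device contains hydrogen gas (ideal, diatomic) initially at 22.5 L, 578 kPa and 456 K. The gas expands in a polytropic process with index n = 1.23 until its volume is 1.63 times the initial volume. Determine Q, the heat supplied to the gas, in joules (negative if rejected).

n = P₁V₁/(RT₁) = 578×22.5/(8.314×456) = 3.43 mol.
Polytropic n=1.23: T₂ = T₁(V₁/V₂)^(n−1) = 456×(0.613)^0.23 = 408 K; P₂ = P₁(V₁/V₂)^n = 317 kPa.
W = (P₁V₁−P₂V₂)/(n−1) = (578×22.5−317×36.7)/0.23 = 6010 J.
ΔU = nCvΔT = 3.43×20.8×(408−456) = -3460 J.
Q = ΔU + W = 2550 J.

2550 J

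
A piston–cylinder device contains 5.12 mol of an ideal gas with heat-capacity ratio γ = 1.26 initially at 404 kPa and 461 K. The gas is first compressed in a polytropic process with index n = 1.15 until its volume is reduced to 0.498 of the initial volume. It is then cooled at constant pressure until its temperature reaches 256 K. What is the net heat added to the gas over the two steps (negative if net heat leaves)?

V₁ = nRT₁/P₁ = 5.12×8.314×461/404 = 48.6 L.
Step 1 — Polytropic n=1.15: T₂ = T₁(V₁/V₂)^(n−1) = 461×(2.01)^0.15 = 512 K; P₂ = P₁(V₁/V₂)^n = 901 kPa.
W = (P₁V₁−P₂V₂)/(n−1) = (404×48.6−901×24.2)/0.15 = -14400 J.
ΔU = nCvΔT = 5.12×32.0×(512−461) = 8320 J.
Q = ΔU + W = -6100 J.
State after step 1: P = 901 kPa, V = 24.2 L, T = 512 K.
Step 2 — Isobaric: P stays 901 kPa; V/T = const ⇒ T₂ = 256 K, V₂ = 12.1 L.
W = PΔV = 901×(12.1−24.2) kPa·L = -10900 J.
ΔU = nCvΔT = 5.12×32.0×(256−512) = -41900 J.
Q = ΔU + W = nCpΔT = -52800 J.
Net over both steps: W = -25300 J, Q = -58900 J, ΔU = -33600 J.

-58900 J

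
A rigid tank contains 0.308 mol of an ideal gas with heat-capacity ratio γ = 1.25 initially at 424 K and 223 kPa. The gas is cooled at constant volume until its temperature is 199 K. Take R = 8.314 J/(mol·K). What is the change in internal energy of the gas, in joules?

-2300 J

V₁ = nRT₁/P₁ = 0.308×8.314×424/223 = 4.87 L.
Isochoric: V stays 4.87 L; P/T = const ⇒ T₂ = 199 K, P₂ = 105 kPa.
For an ideal gas ΔU = nCvΔT with Cv = R/(γ−1) = 33.3 J/(mol·K).
ΔU = 0.308×33.3×(199−424) = -2300 J.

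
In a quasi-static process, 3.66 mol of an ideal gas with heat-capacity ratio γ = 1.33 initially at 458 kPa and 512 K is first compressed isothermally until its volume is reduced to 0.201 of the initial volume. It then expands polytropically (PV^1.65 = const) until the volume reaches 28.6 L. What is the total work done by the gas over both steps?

-10500 J

V₁ = nRT₁/P₁ = 3.66×8.314×512/458 = 34.0 L.
Step 1 — Isothermal: T stays 512 K; PV = const ⇒ V₂ = 6.84 L, P₂ = 2280 kPa.
ΔU = 0 (ideal gas, T constant).
W = nRT ln(V₂/V₁) = 3.66×8.314×512×ln(0.201) = -25000 J.
Q = ΔU + W = -25000 J.
State after step 1: P = 2280 kPa, V = 6.84 L, T = 512 K.
Step 2 — Polytropic n=1.65: T₂ = T₁(V₁/V₂)^(n−1) = 512×(0.239)^0.65 = 202 K; P₂ = P₁(V₁/V₂)^n = 215 kPa.
W = (P₁V₁−P₂V₂)/(n−1) = (2280×6.84−215×28.6)/0.65 = 14500 J.
ΔU = nCvΔT = 3.66×25.2×(202−512) = -28600 J.
Q = ΔU + W = -14100 J.
Net over both steps: W = -10500 J, Q = -39100 J, ΔU = -28600 J.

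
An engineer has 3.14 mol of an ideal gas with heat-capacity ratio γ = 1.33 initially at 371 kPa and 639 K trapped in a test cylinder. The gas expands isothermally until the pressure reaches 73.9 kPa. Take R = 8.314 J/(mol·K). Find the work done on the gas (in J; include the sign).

V₁ = nRT₁/P₁ = 3.14×8.314×639/371 = 45.0 L.
Isothermal: T stays 639 K; PV = const ⇒ V₂ = 226 L, P₂ = 73.9 kPa.
W = nRT ln(V₂/V₁) = 3.14×8.314×639×ln(5.02) = 26900 J.
Work done on the gas = −W_by = -26900 J.

-26900 J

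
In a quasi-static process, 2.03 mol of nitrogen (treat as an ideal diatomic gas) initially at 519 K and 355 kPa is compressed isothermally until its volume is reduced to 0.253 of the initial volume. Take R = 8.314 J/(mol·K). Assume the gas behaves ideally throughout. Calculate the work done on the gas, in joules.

V₁ = nRT₁/P₁ = 2.03×8.314×519/355 = 24.7 L.
Isothermal: T stays 519 K; PV = const ⇒ V₂ = 6.24 L, P₂ = 1400 kPa.
W = nRT ln(V₂/V₁) = 2.03×8.314×519×ln(0.253) = -12000 J.
Work done on the gas = −W_by = 12000 J.

12000 J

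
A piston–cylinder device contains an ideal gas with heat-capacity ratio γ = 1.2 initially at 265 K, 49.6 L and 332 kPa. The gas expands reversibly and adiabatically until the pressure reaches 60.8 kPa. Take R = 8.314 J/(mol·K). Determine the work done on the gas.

n = P₁V₁/(RT₁) = 332×49.6/(8.314×265) = 7.47 mol.
Adiabatic: T₂/T₁ = (P₂/P₁)^((γ−1)/γ) ⇒ T₂ = 265×(0.183)^0.167 = 200 K; V₂ = 204 L.
ΔU = nCvΔT = 7.47×41.6×(200−265) = -20300 J.
Q = 0 for an adiabatic process, so W = −ΔU = 20300 J.
Work done on the gas = −W_by = -20300 J.

-20300 J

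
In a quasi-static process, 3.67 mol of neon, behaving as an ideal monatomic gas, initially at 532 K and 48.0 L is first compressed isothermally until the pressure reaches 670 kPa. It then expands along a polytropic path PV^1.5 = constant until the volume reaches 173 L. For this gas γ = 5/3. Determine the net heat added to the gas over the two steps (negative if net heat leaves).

-6020 J

P₁ = nRT₁/V₁ = 3.67×8.314×532/48.0 = 338 kPa.
Step 1 — Isothermal: T stays 532 K; PV = const ⇒ V₂ = 24.2 L, P₂ = 670 kPa.
ΔU = 0 (ideal gas, T constant).
W = nRT ln(V₂/V₁) = 3.67×8.314×532×ln(0.505) = -11100 J.
Q = ΔU + W = -11100 J.
State after step 1: P = 670 kPa, V = 24.2 L, T = 532 K.
Step 2 — Polytropic n=1.5: T₂ = T₁(V₁/V₂)^(n−1) = 532×(0.140)^0.50 = 199 K; P₂ = P₁(V₁/V₂)^n = 35.1 kPa.
W = (P₁V₁−P₂V₂)/(n−1) = (670×24.2−35.1×173)/0.50 = 20300 J.
ΔU = nCvΔT = 3.67×12.5×(199−532) = -15200 J.
Q = ΔU + W = 5080 J.
Net over both steps: W = 9220 J, Q = -6020 J, ΔU = -15200 J.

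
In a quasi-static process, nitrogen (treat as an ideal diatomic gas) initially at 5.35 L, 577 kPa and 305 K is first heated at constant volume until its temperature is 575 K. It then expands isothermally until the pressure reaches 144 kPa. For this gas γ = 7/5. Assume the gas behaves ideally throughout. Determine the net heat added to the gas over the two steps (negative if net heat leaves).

n = P₁V₁/(RT₁) = 577×5.35/(8.314×305) = 1.22 mol.
Step 1 — Isochoric: V stays 5.35 L; P/T = const ⇒ T₂ = 575 K, P₂ = 1090 kPa.
W = 0 (no volume change).
ΔU = nCvΔT = 1.22×20.8×(575−305) = 6830 J.
Q = ΔU = 6830 J.
State after step 1: P = 1090 kPa, V = 5.35 L, T = 575 K.
Step 2 — Isothermal: T stays 575 K; PV = const ⇒ V₂ = 40.4 L, P₂ = 144 kPa.
ΔU = 0 (ideal gas, T constant).
W = nRT ln(V₂/V₁) = 1.22×8.314×575×ln(7.55) = 11800 J.
Q = ΔU + W = 11800 J.
Net over both steps: W = 11800 J, Q = 18600 J, ΔU = 6830 J.

18600 J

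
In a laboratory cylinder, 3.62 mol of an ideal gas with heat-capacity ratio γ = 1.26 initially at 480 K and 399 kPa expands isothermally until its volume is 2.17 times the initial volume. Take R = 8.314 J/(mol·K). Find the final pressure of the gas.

V₁ = nRT₁/P₁ = 3.62×8.314×480/399 = 36.2 L.
Isothermal: T stays 480 K; PV = const ⇒ V₂ = 78.6 L, P₂ = 184 kPa.

184 kPa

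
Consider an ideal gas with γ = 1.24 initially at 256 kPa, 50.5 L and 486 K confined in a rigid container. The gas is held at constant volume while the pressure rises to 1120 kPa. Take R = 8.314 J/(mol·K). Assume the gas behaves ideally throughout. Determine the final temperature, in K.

2130 K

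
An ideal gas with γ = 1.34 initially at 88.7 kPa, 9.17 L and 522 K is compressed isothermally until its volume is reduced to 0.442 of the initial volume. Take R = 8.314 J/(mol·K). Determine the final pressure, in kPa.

Isothermal: T stays 522 K; PV = const ⇒ V₂ = 4.05 L, P₂ = 201 kPa.

201 kPa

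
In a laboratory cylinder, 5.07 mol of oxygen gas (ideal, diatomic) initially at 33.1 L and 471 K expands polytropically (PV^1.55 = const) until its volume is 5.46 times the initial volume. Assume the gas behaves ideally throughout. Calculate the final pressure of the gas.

P₁ = nRT₁/V₁ = 5.07×8.314×471/33.1 = 600 kPa.
Polytropic n=1.55: T₂ = T₁(V₁/V₂)^(n−1) = 471×(0.183)^0.55 = 185 K; P₂ = P₁(V₁/V₂)^n = 43.2 kPa.

43.2 kPa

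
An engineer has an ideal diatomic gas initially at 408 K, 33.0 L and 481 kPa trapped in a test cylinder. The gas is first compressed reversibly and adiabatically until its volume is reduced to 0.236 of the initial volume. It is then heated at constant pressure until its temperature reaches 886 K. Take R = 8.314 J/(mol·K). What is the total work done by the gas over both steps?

n = P₁V₁/(RT₁) = 481×33.0/(8.314×408) = 4.68 mol.
Step 1 — Adiabatic: TV^(γ−1) = const ⇒ T₂ = 408×(4.24)^0.400 = 727 K; PV^γ = const ⇒ P₂ = 3630 kPa.
ΔU = nCvΔT = 4.68×20.8×(727−408) = 31000 J.
Q = 0 for an adiabatic process, so W = −ΔU = -31000 J.
State after step 1: P = 3630 kPa, V = 7.79 L, T = 727 K.
Step 2 — Isobaric: P stays 3630 kPa; V/T = const ⇒ T₂ = 886 K, V₂ = 9.49 L.
W = PΔV = 3630×(9.49−7.79) kPa·L = 6190 J.
ΔU = nCvΔT = 4.68×20.8×(886−727) = 15500 J.
Q = ΔU + W = nCpΔT = 21700 J.
Net over both steps: W = -24800 J, Q = 21700 J, ΔU = 46500 J.

-24800 J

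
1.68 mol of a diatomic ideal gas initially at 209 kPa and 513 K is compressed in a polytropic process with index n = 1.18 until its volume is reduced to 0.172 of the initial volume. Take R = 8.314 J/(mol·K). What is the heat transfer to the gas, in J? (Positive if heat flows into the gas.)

V₁ = nRT₁/P₁ = 1.68×8.314×513/209 = 34.3 L.
Polytropic n=1.18: T₂ = T₁(V₁/V₂)^(n−1) = 513×(5.81)^0.18 = 704 K; P₂ = P₁(V₁/V₂)^n = 1670 kPa.
W = (P₁V₁−P₂V₂)/(n−1) = (209×34.3−1670×5.90)/0.18 = -14800 J.
ΔU = nCvΔT = 1.68×20.8×(704−513) = 6680 J.
Q = ΔU + W = -8160 J.

-8160 J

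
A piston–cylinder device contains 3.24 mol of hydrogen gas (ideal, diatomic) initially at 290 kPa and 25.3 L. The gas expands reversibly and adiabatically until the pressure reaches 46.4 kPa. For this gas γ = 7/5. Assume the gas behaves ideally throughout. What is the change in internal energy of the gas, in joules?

-7480 J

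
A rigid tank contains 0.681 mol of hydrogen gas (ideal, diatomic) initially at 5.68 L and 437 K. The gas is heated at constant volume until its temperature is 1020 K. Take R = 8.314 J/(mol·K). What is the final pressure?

P₁ = nRT₁/V₁ = 0.681×8.314×437/5.68 = 436 kPa.
Isochoric: V stays 5.68 L; P/T = const ⇒ T₂ = 1020 K, P₂ = 1020 kPa.

1020 kPa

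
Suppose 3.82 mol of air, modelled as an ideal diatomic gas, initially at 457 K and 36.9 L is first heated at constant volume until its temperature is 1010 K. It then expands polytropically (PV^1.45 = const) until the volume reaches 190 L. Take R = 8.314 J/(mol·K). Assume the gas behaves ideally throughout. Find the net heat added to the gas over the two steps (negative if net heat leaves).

P₁ = nRT₁/V₁ = 3.82×8.314×457/36.9 = 393 kPa.
Step 1 — Isochoric: V stays 36.9 L; P/T = const ⇒ T₂ = 1010 K, P₂ = 869 kPa.
W = 0 (no volume change).
ΔU = nCvΔT = 3.82×20.8×(1010−457) = 43900 J.
Q = ΔU = 43900 J.
State after step 1: P = 869 kPa, V = 36.9 L, T = 1010 K.
Step 2 — Polytropic n=1.45: T₂ = T₁(V₁/V₂)^(n−1) = 1010×(0.194)^0.45 = 483 K; P₂ = P₁(V₁/V₂)^n = 80.8 kPa.
W = (P₁V₁−P₂V₂)/(n−1) = (869×36.9−80.8×190)/0.45 = 37200 J.
ΔU = nCvΔT = 3.82×20.8×(483−1010) = -41800 J.
Q = ΔU + W = -4650 J.
Net over both steps: W = 37200 J, Q = 39300 J, ΔU = 2070 J.

39300 J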